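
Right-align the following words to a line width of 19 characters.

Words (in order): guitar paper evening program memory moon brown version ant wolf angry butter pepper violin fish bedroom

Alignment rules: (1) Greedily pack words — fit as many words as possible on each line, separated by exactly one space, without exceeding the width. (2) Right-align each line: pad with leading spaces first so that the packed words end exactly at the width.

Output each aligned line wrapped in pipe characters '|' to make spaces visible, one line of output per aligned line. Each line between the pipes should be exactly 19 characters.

Answer: |       guitar paper|
|    evening program|
|  memory moon brown|
|   version ant wolf|
|angry butter pepper|
|violin fish bedroom|

Derivation:
Line 1: ['guitar', 'paper'] (min_width=12, slack=7)
Line 2: ['evening', 'program'] (min_width=15, slack=4)
Line 3: ['memory', 'moon', 'brown'] (min_width=17, slack=2)
Line 4: ['version', 'ant', 'wolf'] (min_width=16, slack=3)
Line 5: ['angry', 'butter', 'pepper'] (min_width=19, slack=0)
Line 6: ['violin', 'fish', 'bedroom'] (min_width=19, slack=0)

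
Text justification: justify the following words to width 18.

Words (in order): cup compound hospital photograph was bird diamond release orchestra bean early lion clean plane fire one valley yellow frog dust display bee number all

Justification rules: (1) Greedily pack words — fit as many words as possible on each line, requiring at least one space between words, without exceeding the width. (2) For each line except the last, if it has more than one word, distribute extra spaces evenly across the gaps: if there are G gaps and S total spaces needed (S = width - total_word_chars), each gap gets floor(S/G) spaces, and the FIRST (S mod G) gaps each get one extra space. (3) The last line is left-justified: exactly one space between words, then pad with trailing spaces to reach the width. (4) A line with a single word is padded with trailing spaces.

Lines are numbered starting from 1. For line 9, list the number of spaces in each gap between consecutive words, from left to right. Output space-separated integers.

Line 1: ['cup', 'compound'] (min_width=12, slack=6)
Line 2: ['hospital'] (min_width=8, slack=10)
Line 3: ['photograph', 'was'] (min_width=14, slack=4)
Line 4: ['bird', 'diamond'] (min_width=12, slack=6)
Line 5: ['release', 'orchestra'] (min_width=17, slack=1)
Line 6: ['bean', 'early', 'lion'] (min_width=15, slack=3)
Line 7: ['clean', 'plane', 'fire'] (min_width=16, slack=2)
Line 8: ['one', 'valley', 'yellow'] (min_width=17, slack=1)
Line 9: ['frog', 'dust', 'display'] (min_width=17, slack=1)
Line 10: ['bee', 'number', 'all'] (min_width=14, slack=4)

Answer: 2 1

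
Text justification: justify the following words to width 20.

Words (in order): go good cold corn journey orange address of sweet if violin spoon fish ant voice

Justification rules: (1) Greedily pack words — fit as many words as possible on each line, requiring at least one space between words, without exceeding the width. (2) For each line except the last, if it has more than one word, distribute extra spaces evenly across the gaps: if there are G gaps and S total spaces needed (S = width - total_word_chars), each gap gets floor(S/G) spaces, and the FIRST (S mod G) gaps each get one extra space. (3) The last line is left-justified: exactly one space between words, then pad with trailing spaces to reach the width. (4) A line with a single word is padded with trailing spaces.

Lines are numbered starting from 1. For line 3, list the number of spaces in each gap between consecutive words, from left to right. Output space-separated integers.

Answer: 2 1 1

Derivation:
Line 1: ['go', 'good', 'cold', 'corn'] (min_width=17, slack=3)
Line 2: ['journey', 'orange'] (min_width=14, slack=6)
Line 3: ['address', 'of', 'sweet', 'if'] (min_width=19, slack=1)
Line 4: ['violin', 'spoon', 'fish'] (min_width=17, slack=3)
Line 5: ['ant', 'voice'] (min_width=9, slack=11)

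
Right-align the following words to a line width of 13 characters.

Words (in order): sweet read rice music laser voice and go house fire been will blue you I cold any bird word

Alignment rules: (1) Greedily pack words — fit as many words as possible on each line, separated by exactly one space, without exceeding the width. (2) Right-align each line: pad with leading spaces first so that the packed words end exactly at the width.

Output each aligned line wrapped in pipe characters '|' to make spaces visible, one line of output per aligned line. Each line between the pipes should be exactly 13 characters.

Line 1: ['sweet', 'read'] (min_width=10, slack=3)
Line 2: ['rice', 'music'] (min_width=10, slack=3)
Line 3: ['laser', 'voice'] (min_width=11, slack=2)
Line 4: ['and', 'go', 'house'] (min_width=12, slack=1)
Line 5: ['fire', 'been'] (min_width=9, slack=4)
Line 6: ['will', 'blue', 'you'] (min_width=13, slack=0)
Line 7: ['I', 'cold', 'any'] (min_width=10, slack=3)
Line 8: ['bird', 'word'] (min_width=9, slack=4)

Answer: |   sweet read|
|   rice music|
|  laser voice|
| and go house|
|    fire been|
|will blue you|
|   I cold any|
|    bird word|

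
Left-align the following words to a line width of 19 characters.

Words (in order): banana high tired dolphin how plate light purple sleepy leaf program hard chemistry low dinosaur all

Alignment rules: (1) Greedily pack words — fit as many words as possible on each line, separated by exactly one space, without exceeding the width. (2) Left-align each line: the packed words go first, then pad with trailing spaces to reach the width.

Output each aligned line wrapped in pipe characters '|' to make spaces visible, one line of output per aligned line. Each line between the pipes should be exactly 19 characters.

Line 1: ['banana', 'high', 'tired'] (min_width=17, slack=2)
Line 2: ['dolphin', 'how', 'plate'] (min_width=17, slack=2)
Line 3: ['light', 'purple', 'sleepy'] (min_width=19, slack=0)
Line 4: ['leaf', 'program', 'hard'] (min_width=17, slack=2)
Line 5: ['chemistry', 'low'] (min_width=13, slack=6)
Line 6: ['dinosaur', 'all'] (min_width=12, slack=7)

Answer: |banana high tired  |
|dolphin how plate  |
|light purple sleepy|
|leaf program hard  |
|chemistry low      |
|dinosaur all       |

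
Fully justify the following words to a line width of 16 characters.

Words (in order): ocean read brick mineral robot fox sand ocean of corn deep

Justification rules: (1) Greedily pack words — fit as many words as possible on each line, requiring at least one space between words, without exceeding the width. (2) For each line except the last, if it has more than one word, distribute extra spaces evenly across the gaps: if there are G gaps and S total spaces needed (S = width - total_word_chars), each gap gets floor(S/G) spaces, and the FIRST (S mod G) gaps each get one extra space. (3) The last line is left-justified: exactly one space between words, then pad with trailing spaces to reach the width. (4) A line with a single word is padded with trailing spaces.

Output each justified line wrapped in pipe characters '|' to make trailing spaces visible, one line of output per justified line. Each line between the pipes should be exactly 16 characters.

Line 1: ['ocean', 'read', 'brick'] (min_width=16, slack=0)
Line 2: ['mineral', 'robot'] (min_width=13, slack=3)
Line 3: ['fox', 'sand', 'ocean'] (min_width=14, slack=2)
Line 4: ['of', 'corn', 'deep'] (min_width=12, slack=4)

Answer: |ocean read brick|
|mineral    robot|
|fox  sand  ocean|
|of corn deep    |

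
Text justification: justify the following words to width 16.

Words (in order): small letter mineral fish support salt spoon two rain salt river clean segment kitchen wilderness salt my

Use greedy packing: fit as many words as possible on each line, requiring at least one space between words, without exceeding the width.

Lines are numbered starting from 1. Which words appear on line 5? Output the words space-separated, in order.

Answer: salt river clean

Derivation:
Line 1: ['small', 'letter'] (min_width=12, slack=4)
Line 2: ['mineral', 'fish'] (min_width=12, slack=4)
Line 3: ['support', 'salt'] (min_width=12, slack=4)
Line 4: ['spoon', 'two', 'rain'] (min_width=14, slack=2)
Line 5: ['salt', 'river', 'clean'] (min_width=16, slack=0)
Line 6: ['segment', 'kitchen'] (min_width=15, slack=1)
Line 7: ['wilderness', 'salt'] (min_width=15, slack=1)
Line 8: ['my'] (min_width=2, slack=14)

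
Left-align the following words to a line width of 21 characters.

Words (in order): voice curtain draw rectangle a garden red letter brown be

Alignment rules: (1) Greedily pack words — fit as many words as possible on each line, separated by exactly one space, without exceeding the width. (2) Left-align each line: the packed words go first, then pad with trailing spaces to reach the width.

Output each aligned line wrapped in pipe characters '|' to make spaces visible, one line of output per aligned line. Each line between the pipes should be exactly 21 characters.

Line 1: ['voice', 'curtain', 'draw'] (min_width=18, slack=3)
Line 2: ['rectangle', 'a', 'garden'] (min_width=18, slack=3)
Line 3: ['red', 'letter', 'brown', 'be'] (min_width=19, slack=2)

Answer: |voice curtain draw   |
|rectangle a garden   |
|red letter brown be  |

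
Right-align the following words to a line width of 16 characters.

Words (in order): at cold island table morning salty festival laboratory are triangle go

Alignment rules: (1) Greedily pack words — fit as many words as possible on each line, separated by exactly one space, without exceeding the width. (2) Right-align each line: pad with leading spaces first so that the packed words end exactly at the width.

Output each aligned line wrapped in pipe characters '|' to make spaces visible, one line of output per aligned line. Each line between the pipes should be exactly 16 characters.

Line 1: ['at', 'cold', 'island'] (min_width=14, slack=2)
Line 2: ['table', 'morning'] (min_width=13, slack=3)
Line 3: ['salty', 'festival'] (min_width=14, slack=2)
Line 4: ['laboratory', 'are'] (min_width=14, slack=2)
Line 5: ['triangle', 'go'] (min_width=11, slack=5)

Answer: |  at cold island|
|   table morning|
|  salty festival|
|  laboratory are|
|     triangle go|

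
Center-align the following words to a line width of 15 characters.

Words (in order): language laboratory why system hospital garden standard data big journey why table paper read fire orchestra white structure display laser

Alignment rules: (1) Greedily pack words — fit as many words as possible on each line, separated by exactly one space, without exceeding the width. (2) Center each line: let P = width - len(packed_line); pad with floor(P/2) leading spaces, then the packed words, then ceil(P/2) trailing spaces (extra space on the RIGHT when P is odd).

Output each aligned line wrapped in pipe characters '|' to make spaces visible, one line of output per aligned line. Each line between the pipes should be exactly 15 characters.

Answer: |   language    |
|laboratory why |
|system hospital|
|garden standard|
|   data big    |
|  journey why  |
|  table paper  |
|   read fire   |
|orchestra white|
|   structure   |
| display laser |

Derivation:
Line 1: ['language'] (min_width=8, slack=7)
Line 2: ['laboratory', 'why'] (min_width=14, slack=1)
Line 3: ['system', 'hospital'] (min_width=15, slack=0)
Line 4: ['garden', 'standard'] (min_width=15, slack=0)
Line 5: ['data', 'big'] (min_width=8, slack=7)
Line 6: ['journey', 'why'] (min_width=11, slack=4)
Line 7: ['table', 'paper'] (min_width=11, slack=4)
Line 8: ['read', 'fire'] (min_width=9, slack=6)
Line 9: ['orchestra', 'white'] (min_width=15, slack=0)
Line 10: ['structure'] (min_width=9, slack=6)
Line 11: ['display', 'laser'] (min_width=13, slack=2)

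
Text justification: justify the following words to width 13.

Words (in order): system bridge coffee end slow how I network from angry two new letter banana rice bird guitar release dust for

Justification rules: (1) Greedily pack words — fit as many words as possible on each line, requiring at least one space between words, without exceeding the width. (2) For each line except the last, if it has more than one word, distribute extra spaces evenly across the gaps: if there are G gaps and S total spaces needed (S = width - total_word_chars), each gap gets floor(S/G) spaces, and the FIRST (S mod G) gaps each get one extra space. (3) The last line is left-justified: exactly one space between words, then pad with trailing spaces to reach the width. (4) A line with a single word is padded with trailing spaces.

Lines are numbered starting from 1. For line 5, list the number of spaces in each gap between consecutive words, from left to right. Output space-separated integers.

Line 1: ['system', 'bridge'] (min_width=13, slack=0)
Line 2: ['coffee', 'end'] (min_width=10, slack=3)
Line 3: ['slow', 'how', 'I'] (min_width=10, slack=3)
Line 4: ['network', 'from'] (min_width=12, slack=1)
Line 5: ['angry', 'two', 'new'] (min_width=13, slack=0)
Line 6: ['letter', 'banana'] (min_width=13, slack=0)
Line 7: ['rice', 'bird'] (min_width=9, slack=4)
Line 8: ['guitar'] (min_width=6, slack=7)
Line 9: ['release', 'dust'] (min_width=12, slack=1)
Line 10: ['for'] (min_width=3, slack=10)

Answer: 1 1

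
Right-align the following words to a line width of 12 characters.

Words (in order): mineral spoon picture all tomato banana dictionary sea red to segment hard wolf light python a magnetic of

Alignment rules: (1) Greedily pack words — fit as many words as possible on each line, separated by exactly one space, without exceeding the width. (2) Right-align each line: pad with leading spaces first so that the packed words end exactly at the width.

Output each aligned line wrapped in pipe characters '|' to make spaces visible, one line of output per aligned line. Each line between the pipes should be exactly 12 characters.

Answer: |     mineral|
|       spoon|
| picture all|
|      tomato|
|      banana|
|  dictionary|
|  sea red to|
|segment hard|
|  wolf light|
|    python a|
| magnetic of|

Derivation:
Line 1: ['mineral'] (min_width=7, slack=5)
Line 2: ['spoon'] (min_width=5, slack=7)
Line 3: ['picture', 'all'] (min_width=11, slack=1)
Line 4: ['tomato'] (min_width=6, slack=6)
Line 5: ['banana'] (min_width=6, slack=6)
Line 6: ['dictionary'] (min_width=10, slack=2)
Line 7: ['sea', 'red', 'to'] (min_width=10, slack=2)
Line 8: ['segment', 'hard'] (min_width=12, slack=0)
Line 9: ['wolf', 'light'] (min_width=10, slack=2)
Line 10: ['python', 'a'] (min_width=8, slack=4)
Line 11: ['magnetic', 'of'] (min_width=11, slack=1)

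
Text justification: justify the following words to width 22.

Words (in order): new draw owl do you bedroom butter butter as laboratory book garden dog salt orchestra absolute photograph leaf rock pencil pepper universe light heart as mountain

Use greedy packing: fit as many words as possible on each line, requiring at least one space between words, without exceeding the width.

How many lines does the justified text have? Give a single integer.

Line 1: ['new', 'draw', 'owl', 'do', 'you'] (min_width=19, slack=3)
Line 2: ['bedroom', 'butter', 'butter'] (min_width=21, slack=1)
Line 3: ['as', 'laboratory', 'book'] (min_width=18, slack=4)
Line 4: ['garden', 'dog', 'salt'] (min_width=15, slack=7)
Line 5: ['orchestra', 'absolute'] (min_width=18, slack=4)
Line 6: ['photograph', 'leaf', 'rock'] (min_width=20, slack=2)
Line 7: ['pencil', 'pepper', 'universe'] (min_width=22, slack=0)
Line 8: ['light', 'heart', 'as'] (min_width=14, slack=8)
Line 9: ['mountain'] (min_width=8, slack=14)
Total lines: 9

Answer: 9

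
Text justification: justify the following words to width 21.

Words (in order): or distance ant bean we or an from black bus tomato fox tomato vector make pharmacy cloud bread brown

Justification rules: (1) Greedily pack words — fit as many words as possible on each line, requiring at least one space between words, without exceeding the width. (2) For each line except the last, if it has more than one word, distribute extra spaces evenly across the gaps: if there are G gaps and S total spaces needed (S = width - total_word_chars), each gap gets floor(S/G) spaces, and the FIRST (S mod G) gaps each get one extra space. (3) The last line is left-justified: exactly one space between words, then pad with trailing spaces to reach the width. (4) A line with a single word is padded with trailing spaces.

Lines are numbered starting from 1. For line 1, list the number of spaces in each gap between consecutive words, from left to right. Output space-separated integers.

Line 1: ['or', 'distance', 'ant', 'bean'] (min_width=20, slack=1)
Line 2: ['we', 'or', 'an', 'from', 'black'] (min_width=19, slack=2)
Line 3: ['bus', 'tomato', 'fox', 'tomato'] (min_width=21, slack=0)
Line 4: ['vector', 'make', 'pharmacy'] (min_width=20, slack=1)
Line 5: ['cloud', 'bread', 'brown'] (min_width=17, slack=4)

Answer: 2 1 1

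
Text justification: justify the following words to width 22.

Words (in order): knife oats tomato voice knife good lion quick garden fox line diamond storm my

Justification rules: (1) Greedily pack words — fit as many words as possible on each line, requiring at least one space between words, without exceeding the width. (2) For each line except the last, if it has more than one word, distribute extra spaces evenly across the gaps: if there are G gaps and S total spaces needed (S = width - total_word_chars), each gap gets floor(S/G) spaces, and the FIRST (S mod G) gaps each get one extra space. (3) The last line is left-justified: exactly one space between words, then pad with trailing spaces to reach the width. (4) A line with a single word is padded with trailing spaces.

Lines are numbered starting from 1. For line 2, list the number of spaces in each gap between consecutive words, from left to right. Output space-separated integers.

Line 1: ['knife', 'oats', 'tomato'] (min_width=17, slack=5)
Line 2: ['voice', 'knife', 'good', 'lion'] (min_width=21, slack=1)
Line 3: ['quick', 'garden', 'fox', 'line'] (min_width=21, slack=1)
Line 4: ['diamond', 'storm', 'my'] (min_width=16, slack=6)

Answer: 2 1 1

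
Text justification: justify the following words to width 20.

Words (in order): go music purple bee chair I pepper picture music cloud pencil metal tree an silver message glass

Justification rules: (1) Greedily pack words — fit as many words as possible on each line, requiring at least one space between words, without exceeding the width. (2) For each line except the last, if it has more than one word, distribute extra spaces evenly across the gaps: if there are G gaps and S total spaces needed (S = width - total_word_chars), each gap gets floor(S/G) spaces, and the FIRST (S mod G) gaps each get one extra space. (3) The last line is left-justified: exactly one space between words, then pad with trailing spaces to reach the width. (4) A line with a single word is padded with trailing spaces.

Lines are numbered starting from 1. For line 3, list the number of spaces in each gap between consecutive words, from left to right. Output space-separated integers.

Answer: 2 1

Derivation:
Line 1: ['go', 'music', 'purple', 'bee'] (min_width=19, slack=1)
Line 2: ['chair', 'I', 'pepper'] (min_width=14, slack=6)
Line 3: ['picture', 'music', 'cloud'] (min_width=19, slack=1)
Line 4: ['pencil', 'metal', 'tree', 'an'] (min_width=20, slack=0)
Line 5: ['silver', 'message', 'glass'] (min_width=20, slack=0)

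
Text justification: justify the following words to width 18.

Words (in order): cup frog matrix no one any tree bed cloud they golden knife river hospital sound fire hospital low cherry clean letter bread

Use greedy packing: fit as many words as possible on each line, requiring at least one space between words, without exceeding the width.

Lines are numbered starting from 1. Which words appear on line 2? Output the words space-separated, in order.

Answer: one any tree bed

Derivation:
Line 1: ['cup', 'frog', 'matrix', 'no'] (min_width=18, slack=0)
Line 2: ['one', 'any', 'tree', 'bed'] (min_width=16, slack=2)
Line 3: ['cloud', 'they', 'golden'] (min_width=17, slack=1)
Line 4: ['knife', 'river'] (min_width=11, slack=7)
Line 5: ['hospital', 'sound'] (min_width=14, slack=4)
Line 6: ['fire', 'hospital', 'low'] (min_width=17, slack=1)
Line 7: ['cherry', 'clean'] (min_width=12, slack=6)
Line 8: ['letter', 'bread'] (min_width=12, slack=6)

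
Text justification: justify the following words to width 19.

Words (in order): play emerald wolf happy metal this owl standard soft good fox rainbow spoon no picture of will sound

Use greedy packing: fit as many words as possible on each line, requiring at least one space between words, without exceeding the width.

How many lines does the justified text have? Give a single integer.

Answer: 6

Derivation:
Line 1: ['play', 'emerald', 'wolf'] (min_width=17, slack=2)
Line 2: ['happy', 'metal', 'this'] (min_width=16, slack=3)
Line 3: ['owl', 'standard', 'soft'] (min_width=17, slack=2)
Line 4: ['good', 'fox', 'rainbow'] (min_width=16, slack=3)
Line 5: ['spoon', 'no', 'picture', 'of'] (min_width=19, slack=0)
Line 6: ['will', 'sound'] (min_width=10, slack=9)
Total lines: 6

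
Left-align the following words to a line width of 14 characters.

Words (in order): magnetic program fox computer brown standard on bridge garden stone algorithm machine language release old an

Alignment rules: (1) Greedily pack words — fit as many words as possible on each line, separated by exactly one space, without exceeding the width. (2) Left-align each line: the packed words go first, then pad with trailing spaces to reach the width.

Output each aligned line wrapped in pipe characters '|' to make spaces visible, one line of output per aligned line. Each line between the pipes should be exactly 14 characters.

Line 1: ['magnetic'] (min_width=8, slack=6)
Line 2: ['program', 'fox'] (min_width=11, slack=3)
Line 3: ['computer', 'brown'] (min_width=14, slack=0)
Line 4: ['standard', 'on'] (min_width=11, slack=3)
Line 5: ['bridge', 'garden'] (min_width=13, slack=1)
Line 6: ['stone'] (min_width=5, slack=9)
Line 7: ['algorithm'] (min_width=9, slack=5)
Line 8: ['machine'] (min_width=7, slack=7)
Line 9: ['language'] (min_width=8, slack=6)
Line 10: ['release', 'old', 'an'] (min_width=14, slack=0)

Answer: |magnetic      |
|program fox   |
|computer brown|
|standard on   |
|bridge garden |
|stone         |
|algorithm     |
|machine       |
|language      |
|release old an|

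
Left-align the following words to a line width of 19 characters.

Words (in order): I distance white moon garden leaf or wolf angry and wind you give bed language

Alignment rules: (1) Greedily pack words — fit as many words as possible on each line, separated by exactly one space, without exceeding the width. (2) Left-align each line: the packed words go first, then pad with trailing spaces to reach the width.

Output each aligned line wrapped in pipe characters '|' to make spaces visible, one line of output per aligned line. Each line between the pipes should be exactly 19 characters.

Line 1: ['I', 'distance', 'white'] (min_width=16, slack=3)
Line 2: ['moon', 'garden', 'leaf', 'or'] (min_width=19, slack=0)
Line 3: ['wolf', 'angry', 'and', 'wind'] (min_width=19, slack=0)
Line 4: ['you', 'give', 'bed'] (min_width=12, slack=7)
Line 5: ['language'] (min_width=8, slack=11)

Answer: |I distance white   |
|moon garden leaf or|
|wolf angry and wind|
|you give bed       |
|language           |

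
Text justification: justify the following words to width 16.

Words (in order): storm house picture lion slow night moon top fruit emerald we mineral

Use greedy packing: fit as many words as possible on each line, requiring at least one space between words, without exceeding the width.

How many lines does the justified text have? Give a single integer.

Line 1: ['storm', 'house'] (min_width=11, slack=5)
Line 2: ['picture', 'lion'] (min_width=12, slack=4)
Line 3: ['slow', 'night', 'moon'] (min_width=15, slack=1)
Line 4: ['top', 'fruit'] (min_width=9, slack=7)
Line 5: ['emerald', 'we'] (min_width=10, slack=6)
Line 6: ['mineral'] (min_width=7, slack=9)
Total lines: 6

Answer: 6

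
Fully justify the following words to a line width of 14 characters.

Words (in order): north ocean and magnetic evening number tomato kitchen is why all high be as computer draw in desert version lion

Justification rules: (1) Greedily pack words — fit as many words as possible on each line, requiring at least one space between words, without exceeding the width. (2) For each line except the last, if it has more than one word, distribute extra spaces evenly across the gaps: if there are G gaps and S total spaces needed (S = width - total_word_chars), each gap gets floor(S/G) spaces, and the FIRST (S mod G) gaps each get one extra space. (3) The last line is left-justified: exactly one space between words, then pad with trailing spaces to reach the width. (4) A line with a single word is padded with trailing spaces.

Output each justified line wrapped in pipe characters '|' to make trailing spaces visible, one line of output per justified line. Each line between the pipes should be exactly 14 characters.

Line 1: ['north', 'ocean'] (min_width=11, slack=3)
Line 2: ['and', 'magnetic'] (min_width=12, slack=2)
Line 3: ['evening', 'number'] (min_width=14, slack=0)
Line 4: ['tomato', 'kitchen'] (min_width=14, slack=0)
Line 5: ['is', 'why', 'all'] (min_width=10, slack=4)
Line 6: ['high', 'be', 'as'] (min_width=10, slack=4)
Line 7: ['computer', 'draw'] (min_width=13, slack=1)
Line 8: ['in', 'desert'] (min_width=9, slack=5)
Line 9: ['version', 'lion'] (min_width=12, slack=2)

Answer: |north    ocean|
|and   magnetic|
|evening number|
|tomato kitchen|
|is   why   all|
|high   be   as|
|computer  draw|
|in      desert|
|version lion  |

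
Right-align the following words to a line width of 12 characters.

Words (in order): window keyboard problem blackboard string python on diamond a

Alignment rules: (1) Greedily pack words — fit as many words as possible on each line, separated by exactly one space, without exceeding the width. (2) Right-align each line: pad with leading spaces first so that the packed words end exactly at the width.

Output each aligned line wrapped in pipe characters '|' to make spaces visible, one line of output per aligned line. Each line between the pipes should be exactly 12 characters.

Line 1: ['window'] (min_width=6, slack=6)
Line 2: ['keyboard'] (min_width=8, slack=4)
Line 3: ['problem'] (min_width=7, slack=5)
Line 4: ['blackboard'] (min_width=10, slack=2)
Line 5: ['string'] (min_width=6, slack=6)
Line 6: ['python', 'on'] (min_width=9, slack=3)
Line 7: ['diamond', 'a'] (min_width=9, slack=3)

Answer: |      window|
|    keyboard|
|     problem|
|  blackboard|
|      string|
|   python on|
|   diamond a|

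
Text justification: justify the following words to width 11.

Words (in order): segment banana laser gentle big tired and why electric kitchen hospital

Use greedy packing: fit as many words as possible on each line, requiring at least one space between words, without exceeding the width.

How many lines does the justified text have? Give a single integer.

Answer: 9

Derivation:
Line 1: ['segment'] (min_width=7, slack=4)
Line 2: ['banana'] (min_width=6, slack=5)
Line 3: ['laser'] (min_width=5, slack=6)
Line 4: ['gentle', 'big'] (min_width=10, slack=1)
Line 5: ['tired', 'and'] (min_width=9, slack=2)
Line 6: ['why'] (min_width=3, slack=8)
Line 7: ['electric'] (min_width=8, slack=3)
Line 8: ['kitchen'] (min_width=7, slack=4)
Line 9: ['hospital'] (min_width=8, slack=3)
Total lines: 9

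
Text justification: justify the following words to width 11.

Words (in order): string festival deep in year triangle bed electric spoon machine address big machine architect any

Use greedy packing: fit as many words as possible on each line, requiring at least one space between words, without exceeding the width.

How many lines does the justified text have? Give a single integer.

Answer: 13

Derivation:
Line 1: ['string'] (min_width=6, slack=5)
Line 2: ['festival'] (min_width=8, slack=3)
Line 3: ['deep', 'in'] (min_width=7, slack=4)
Line 4: ['year'] (min_width=4, slack=7)
Line 5: ['triangle'] (min_width=8, slack=3)
Line 6: ['bed'] (min_width=3, slack=8)
Line 7: ['electric'] (min_width=8, slack=3)
Line 8: ['spoon'] (min_width=5, slack=6)
Line 9: ['machine'] (min_width=7, slack=4)
Line 10: ['address', 'big'] (min_width=11, slack=0)
Line 11: ['machine'] (min_width=7, slack=4)
Line 12: ['architect'] (min_width=9, slack=2)
Line 13: ['any'] (min_width=3, slack=8)
Total lines: 13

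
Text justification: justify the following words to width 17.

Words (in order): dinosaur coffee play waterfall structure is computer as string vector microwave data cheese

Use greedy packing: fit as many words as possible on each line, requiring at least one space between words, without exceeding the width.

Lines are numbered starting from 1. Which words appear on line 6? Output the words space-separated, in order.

Answer: microwave data

Derivation:
Line 1: ['dinosaur', 'coffee'] (min_width=15, slack=2)
Line 2: ['play', 'waterfall'] (min_width=14, slack=3)
Line 3: ['structure', 'is'] (min_width=12, slack=5)
Line 4: ['computer', 'as'] (min_width=11, slack=6)
Line 5: ['string', 'vector'] (min_width=13, slack=4)
Line 6: ['microwave', 'data'] (min_width=14, slack=3)
Line 7: ['cheese'] (min_width=6, slack=11)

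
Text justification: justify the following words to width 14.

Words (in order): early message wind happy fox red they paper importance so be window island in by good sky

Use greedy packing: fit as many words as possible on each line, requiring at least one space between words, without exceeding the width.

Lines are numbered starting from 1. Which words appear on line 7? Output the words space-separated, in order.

Answer: good sky

Derivation:
Line 1: ['early', 'message'] (min_width=13, slack=1)
Line 2: ['wind', 'happy', 'fox'] (min_width=14, slack=0)
Line 3: ['red', 'they', 'paper'] (min_width=14, slack=0)
Line 4: ['importance', 'so'] (min_width=13, slack=1)
Line 5: ['be', 'window'] (min_width=9, slack=5)
Line 6: ['island', 'in', 'by'] (min_width=12, slack=2)
Line 7: ['good', 'sky'] (min_width=8, slack=6)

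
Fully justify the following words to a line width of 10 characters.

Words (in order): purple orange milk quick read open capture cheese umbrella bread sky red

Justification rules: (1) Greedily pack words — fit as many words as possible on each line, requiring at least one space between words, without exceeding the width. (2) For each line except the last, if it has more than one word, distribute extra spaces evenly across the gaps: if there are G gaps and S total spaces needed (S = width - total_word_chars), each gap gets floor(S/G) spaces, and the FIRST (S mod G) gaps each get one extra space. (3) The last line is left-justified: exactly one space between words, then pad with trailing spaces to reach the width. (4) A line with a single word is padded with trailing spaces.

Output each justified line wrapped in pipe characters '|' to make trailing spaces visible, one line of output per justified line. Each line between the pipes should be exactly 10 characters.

Answer: |purple    |
|orange    |
|milk quick|
|read  open|
|capture   |
|cheese    |
|umbrella  |
|bread  sky|
|red       |

Derivation:
Line 1: ['purple'] (min_width=6, slack=4)
Line 2: ['orange'] (min_width=6, slack=4)
Line 3: ['milk', 'quick'] (min_width=10, slack=0)
Line 4: ['read', 'open'] (min_width=9, slack=1)
Line 5: ['capture'] (min_width=7, slack=3)
Line 6: ['cheese'] (min_width=6, slack=4)
Line 7: ['umbrella'] (min_width=8, slack=2)
Line 8: ['bread', 'sky'] (min_width=9, slack=1)
Line 9: ['red'] (min_width=3, slack=7)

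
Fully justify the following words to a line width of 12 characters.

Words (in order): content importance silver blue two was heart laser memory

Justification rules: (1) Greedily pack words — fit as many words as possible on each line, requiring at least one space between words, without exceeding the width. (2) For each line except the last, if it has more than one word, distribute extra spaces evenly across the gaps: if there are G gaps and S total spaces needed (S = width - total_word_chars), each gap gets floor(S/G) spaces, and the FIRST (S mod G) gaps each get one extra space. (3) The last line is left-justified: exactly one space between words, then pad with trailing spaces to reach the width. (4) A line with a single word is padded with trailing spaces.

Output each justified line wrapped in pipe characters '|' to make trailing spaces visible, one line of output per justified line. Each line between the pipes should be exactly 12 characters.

Line 1: ['content'] (min_width=7, slack=5)
Line 2: ['importance'] (min_width=10, slack=2)
Line 3: ['silver', 'blue'] (min_width=11, slack=1)
Line 4: ['two', 'was'] (min_width=7, slack=5)
Line 5: ['heart', 'laser'] (min_width=11, slack=1)
Line 6: ['memory'] (min_width=6, slack=6)

Answer: |content     |
|importance  |
|silver  blue|
|two      was|
|heart  laser|
|memory      |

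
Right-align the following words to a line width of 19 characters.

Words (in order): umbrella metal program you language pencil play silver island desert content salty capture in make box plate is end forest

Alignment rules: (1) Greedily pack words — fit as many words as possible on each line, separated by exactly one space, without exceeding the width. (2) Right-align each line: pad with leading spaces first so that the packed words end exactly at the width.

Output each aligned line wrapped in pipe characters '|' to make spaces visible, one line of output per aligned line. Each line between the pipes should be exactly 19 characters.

Line 1: ['umbrella', 'metal'] (min_width=14, slack=5)
Line 2: ['program', 'you'] (min_width=11, slack=8)
Line 3: ['language', 'pencil'] (min_width=15, slack=4)
Line 4: ['play', 'silver', 'island'] (min_width=18, slack=1)
Line 5: ['desert', 'content'] (min_width=14, slack=5)
Line 6: ['salty', 'capture', 'in'] (min_width=16, slack=3)
Line 7: ['make', 'box', 'plate', 'is'] (min_width=17, slack=2)
Line 8: ['end', 'forest'] (min_width=10, slack=9)

Answer: |     umbrella metal|
|        program you|
|    language pencil|
| play silver island|
|     desert content|
|   salty capture in|
|  make box plate is|
|         end forest|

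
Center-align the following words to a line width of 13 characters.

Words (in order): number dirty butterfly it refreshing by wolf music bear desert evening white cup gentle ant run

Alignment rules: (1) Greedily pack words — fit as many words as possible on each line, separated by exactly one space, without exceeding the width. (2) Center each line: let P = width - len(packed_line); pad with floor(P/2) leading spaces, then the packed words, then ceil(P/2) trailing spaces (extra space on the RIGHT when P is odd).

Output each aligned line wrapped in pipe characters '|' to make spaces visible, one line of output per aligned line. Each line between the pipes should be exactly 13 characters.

Answer: |number dirty |
|butterfly it |
|refreshing by|
| wolf music  |
| bear desert |
|evening white|
| cup gentle  |
|   ant run   |

Derivation:
Line 1: ['number', 'dirty'] (min_width=12, slack=1)
Line 2: ['butterfly', 'it'] (min_width=12, slack=1)
Line 3: ['refreshing', 'by'] (min_width=13, slack=0)
Line 4: ['wolf', 'music'] (min_width=10, slack=3)
Line 5: ['bear', 'desert'] (min_width=11, slack=2)
Line 6: ['evening', 'white'] (min_width=13, slack=0)
Line 7: ['cup', 'gentle'] (min_width=10, slack=3)
Line 8: ['ant', 'run'] (min_width=7, slack=6)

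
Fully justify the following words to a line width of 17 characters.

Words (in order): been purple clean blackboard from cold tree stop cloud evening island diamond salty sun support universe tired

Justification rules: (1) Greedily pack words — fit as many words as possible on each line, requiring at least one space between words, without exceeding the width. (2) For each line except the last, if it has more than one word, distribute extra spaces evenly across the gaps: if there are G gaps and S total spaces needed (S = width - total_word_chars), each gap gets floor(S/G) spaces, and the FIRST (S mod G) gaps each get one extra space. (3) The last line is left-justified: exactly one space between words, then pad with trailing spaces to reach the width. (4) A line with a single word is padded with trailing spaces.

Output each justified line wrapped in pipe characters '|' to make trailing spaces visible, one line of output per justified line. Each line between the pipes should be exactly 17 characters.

Line 1: ['been', 'purple', 'clean'] (min_width=17, slack=0)
Line 2: ['blackboard', 'from'] (min_width=15, slack=2)
Line 3: ['cold', 'tree', 'stop'] (min_width=14, slack=3)
Line 4: ['cloud', 'evening'] (min_width=13, slack=4)
Line 5: ['island', 'diamond'] (min_width=14, slack=3)
Line 6: ['salty', 'sun', 'support'] (min_width=17, slack=0)
Line 7: ['universe', 'tired'] (min_width=14, slack=3)

Answer: |been purple clean|
|blackboard   from|
|cold   tree  stop|
|cloud     evening|
|island    diamond|
|salty sun support|
|universe tired   |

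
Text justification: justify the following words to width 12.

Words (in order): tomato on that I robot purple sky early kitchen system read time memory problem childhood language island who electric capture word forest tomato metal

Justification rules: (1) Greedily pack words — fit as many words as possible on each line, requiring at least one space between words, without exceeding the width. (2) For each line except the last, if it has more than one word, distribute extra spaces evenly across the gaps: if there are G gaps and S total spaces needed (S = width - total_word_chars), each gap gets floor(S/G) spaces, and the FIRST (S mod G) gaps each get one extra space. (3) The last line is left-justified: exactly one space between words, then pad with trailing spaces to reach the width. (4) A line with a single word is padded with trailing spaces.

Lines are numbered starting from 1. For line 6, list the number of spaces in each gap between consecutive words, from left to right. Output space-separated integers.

Answer: 2

Derivation:
Line 1: ['tomato', 'on'] (min_width=9, slack=3)
Line 2: ['that', 'I', 'robot'] (min_width=12, slack=0)
Line 3: ['purple', 'sky'] (min_width=10, slack=2)
Line 4: ['early'] (min_width=5, slack=7)
Line 5: ['kitchen'] (min_width=7, slack=5)
Line 6: ['system', 'read'] (min_width=11, slack=1)
Line 7: ['time', 'memory'] (min_width=11, slack=1)
Line 8: ['problem'] (min_width=7, slack=5)
Line 9: ['childhood'] (min_width=9, slack=3)
Line 10: ['language'] (min_width=8, slack=4)
Line 11: ['island', 'who'] (min_width=10, slack=2)
Line 12: ['electric'] (min_width=8, slack=4)
Line 13: ['capture', 'word'] (min_width=12, slack=0)
Line 14: ['forest'] (min_width=6, slack=6)
Line 15: ['tomato', 'metal'] (min_width=12, slack=0)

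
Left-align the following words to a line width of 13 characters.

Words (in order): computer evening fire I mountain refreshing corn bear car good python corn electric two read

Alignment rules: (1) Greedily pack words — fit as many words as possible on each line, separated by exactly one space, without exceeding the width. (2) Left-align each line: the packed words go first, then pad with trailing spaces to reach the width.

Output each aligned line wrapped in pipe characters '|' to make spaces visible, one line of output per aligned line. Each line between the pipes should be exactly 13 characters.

Answer: |computer     |
|evening fire |
|I mountain   |
|refreshing   |
|corn bear car|
|good python  |
|corn electric|
|two read     |

Derivation:
Line 1: ['computer'] (min_width=8, slack=5)
Line 2: ['evening', 'fire'] (min_width=12, slack=1)
Line 3: ['I', 'mountain'] (min_width=10, slack=3)
Line 4: ['refreshing'] (min_width=10, slack=3)
Line 5: ['corn', 'bear', 'car'] (min_width=13, slack=0)
Line 6: ['good', 'python'] (min_width=11, slack=2)
Line 7: ['corn', 'electric'] (min_width=13, slack=0)
Line 8: ['two', 'read'] (min_width=8, slack=5)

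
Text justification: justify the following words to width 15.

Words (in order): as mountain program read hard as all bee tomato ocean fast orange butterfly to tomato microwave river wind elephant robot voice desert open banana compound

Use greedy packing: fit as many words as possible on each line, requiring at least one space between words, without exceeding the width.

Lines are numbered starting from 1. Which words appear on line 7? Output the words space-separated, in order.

Answer: tomato

Derivation:
Line 1: ['as', 'mountain'] (min_width=11, slack=4)
Line 2: ['program', 'read'] (min_width=12, slack=3)
Line 3: ['hard', 'as', 'all', 'bee'] (min_width=15, slack=0)
Line 4: ['tomato', 'ocean'] (min_width=12, slack=3)
Line 5: ['fast', 'orange'] (min_width=11, slack=4)
Line 6: ['butterfly', 'to'] (min_width=12, slack=3)
Line 7: ['tomato'] (min_width=6, slack=9)
Line 8: ['microwave', 'river'] (min_width=15, slack=0)
Line 9: ['wind', 'elephant'] (min_width=13, slack=2)
Line 10: ['robot', 'voice'] (min_width=11, slack=4)
Line 11: ['desert', 'open'] (min_width=11, slack=4)
Line 12: ['banana', 'compound'] (min_width=15, slack=0)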